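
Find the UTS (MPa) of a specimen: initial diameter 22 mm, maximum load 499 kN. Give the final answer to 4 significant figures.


A0 = pi*(d/2)^2 = pi*(22/2)^2 = 380.133 mm^2
UTS = F_max / A0 = 499*1000 / 380.133
UTS = 1313 MPa


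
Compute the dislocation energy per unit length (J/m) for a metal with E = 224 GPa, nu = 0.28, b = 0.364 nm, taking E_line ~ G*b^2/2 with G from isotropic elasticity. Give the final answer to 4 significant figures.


Step 1: G = E / (2*(1+nu))
G = 224 / (2*(1+0.28)) = 87.5 GPa = 8.75e+10 Pa
Step 2: E_line = G*b^2/2
b = 0.364 nm = 3.64e-10 m
E_line = 0.5 * 8.75e+10 * (3.64e-10)^2 = 5.797e-09 J/m


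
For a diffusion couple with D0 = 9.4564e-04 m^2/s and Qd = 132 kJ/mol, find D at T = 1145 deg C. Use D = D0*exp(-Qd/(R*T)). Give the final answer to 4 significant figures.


D = D0 * exp(-Qd / (R*T))
T = 1418.15 K
D = 9.4564e-04 * exp(-132e3 / (8.314 * 1418.15))
D = 1.299e-08 m^2/s


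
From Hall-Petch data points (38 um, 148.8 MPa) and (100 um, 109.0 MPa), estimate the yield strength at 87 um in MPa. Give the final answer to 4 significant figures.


sigma_y = sigma0 + k / sqrt(d)
1/sqrt(d1) = 1/sqrt(3.8e-05) = 162.221;  1/sqrt(d2) = 100
k = (sigma1 - sigma2) / (1/sqrt(d1) - 1/sqrt(d2)) = (148.8 - 109.0) / (162.221 - 100) = 0.639651 MPa*m^0.5
sigma0 = sigma1 - k/sqrt(d1) = 148.8 - 0.639651*162.221 = 45.0349 MPa
sigma_y(d3) = 45.0349 + 0.639651 / sqrt(8.7e-05) = 113.6 MPa


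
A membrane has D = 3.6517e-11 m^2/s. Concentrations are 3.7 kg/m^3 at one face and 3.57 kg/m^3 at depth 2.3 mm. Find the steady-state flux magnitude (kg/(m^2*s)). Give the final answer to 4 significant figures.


J = -D * (dC/dx) = D * (C1 - C2) / dx
J = 3.6517e-11 * (3.7 - 3.57) / 2.3e-03
J = 2.064e-09 kg/(m^2*s)


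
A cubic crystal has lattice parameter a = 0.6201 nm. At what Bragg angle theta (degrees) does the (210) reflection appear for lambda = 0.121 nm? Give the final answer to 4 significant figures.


d = a / sqrt(h^2+k^2+l^2)
d = 0.6201 / sqrt(5) = 0.277317 nm
lambda = 2*d*sin(theta)  =>  sin(theta) = lambda / (2*d)
sin(theta) = 0.121 / (2 * 0.277317) = 0.218162
theta = 12.6 deg


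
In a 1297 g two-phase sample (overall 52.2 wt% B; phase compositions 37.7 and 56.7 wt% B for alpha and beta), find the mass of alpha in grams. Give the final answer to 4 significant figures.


f_alpha = (C_beta - C0) / (C_beta - C_alpha)
f_alpha = (56.7 - 52.2) / (56.7 - 37.7) = 0.236842
m_alpha = f_alpha * m_total = 0.236842 * 1297 = 307.2 g


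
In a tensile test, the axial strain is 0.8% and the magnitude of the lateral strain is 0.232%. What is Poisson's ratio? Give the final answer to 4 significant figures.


nu = -epsilon_lat / epsilon_axial
Lateral strain is contraction (negative), so using magnitudes:
nu = 0.232 / 0.8
nu = 0.29


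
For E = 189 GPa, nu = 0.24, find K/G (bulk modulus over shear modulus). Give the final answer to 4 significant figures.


G = E / (2*(1+nu))
G = 189 / (2*(1+0.24)) = 76.2097 GPa
K = E / (3*(1-2*nu))
K = 189 / (3*(1-2*0.24)) = 121.154 GPa
K/G = 121.154 / 76.2097 = 1.59


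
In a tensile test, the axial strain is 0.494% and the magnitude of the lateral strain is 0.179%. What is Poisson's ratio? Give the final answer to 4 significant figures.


nu = -epsilon_lat / epsilon_axial
Lateral strain is contraction (negative), so using magnitudes:
nu = 0.179 / 0.494
nu = 0.3623


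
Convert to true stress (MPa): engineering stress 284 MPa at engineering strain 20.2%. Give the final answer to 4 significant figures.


sigma_true = sigma_eng * (1 + epsilon_eng)
sigma_true = 284 * (1 + 0.202)
sigma_true = 341.4 MPa


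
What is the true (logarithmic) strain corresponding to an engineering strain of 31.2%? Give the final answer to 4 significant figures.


epsilon_true = ln(1 + epsilon_eng)
epsilon_true = ln(1 + 0.312)
epsilon_true = 0.2716


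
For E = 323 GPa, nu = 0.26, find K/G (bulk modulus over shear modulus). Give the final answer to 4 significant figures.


G = E / (2*(1+nu))
G = 323 / (2*(1+0.26)) = 128.175 GPa
K = E / (3*(1-2*nu))
K = 323 / (3*(1-2*0.26)) = 224.306 GPa
K/G = 224.306 / 128.175 = 1.75


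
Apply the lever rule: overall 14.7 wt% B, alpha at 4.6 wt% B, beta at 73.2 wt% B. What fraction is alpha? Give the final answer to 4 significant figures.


f_alpha = (C_beta - C0) / (C_beta - C_alpha)
f_alpha = (73.2 - 14.7) / (73.2 - 4.6)
f_alpha = 0.8528


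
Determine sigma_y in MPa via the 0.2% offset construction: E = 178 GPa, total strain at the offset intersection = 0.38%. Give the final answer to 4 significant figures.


Offset strain = 0.002
Elastic strain at yield = total_strain - offset = 3.8e-03 - 0.002 = 1.8e-03
sigma_y = E * elastic_strain = 178000 * 1.8e-03
sigma_y = 320.4 MPa


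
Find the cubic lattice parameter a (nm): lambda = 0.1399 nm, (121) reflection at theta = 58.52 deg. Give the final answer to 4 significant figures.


d = lambda / (2*sin(theta))
d = 0.1399 / (2*sin(58.52 deg))
d = 0.0820218 nm
a = d * sqrt(h^2+k^2+l^2) = 0.0820218 * sqrt(6)
a = 0.2009 nm


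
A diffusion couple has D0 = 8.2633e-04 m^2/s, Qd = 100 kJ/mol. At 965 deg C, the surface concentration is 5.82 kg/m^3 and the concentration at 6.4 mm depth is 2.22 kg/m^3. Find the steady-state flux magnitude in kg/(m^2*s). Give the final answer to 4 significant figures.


Step 1: D = D0 * exp(-Qd/(R*T))
T = 965 + 273.15 = 1238.15 K
D = 8.2633e-04 * exp(-100e3 / (8.314 * 1238.15)) = 4.99156e-08 m^2/s
Step 2: J = D * (C1 - C2) / dx
J = 4.99156e-08 * (5.82 - 2.22) / 6.4e-03
J = 2.808e-05 kg/(m^2*s)


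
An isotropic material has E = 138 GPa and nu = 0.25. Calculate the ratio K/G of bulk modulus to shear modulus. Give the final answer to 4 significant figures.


G = E / (2*(1+nu))
G = 138 / (2*(1+0.25)) = 55.2 GPa
K = E / (3*(1-2*nu))
K = 138 / (3*(1-2*0.25)) = 92 GPa
K/G = 92 / 55.2 = 1.667


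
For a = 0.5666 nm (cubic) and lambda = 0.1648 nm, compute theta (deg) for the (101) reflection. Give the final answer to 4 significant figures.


d = a / sqrt(h^2+k^2+l^2)
d = 0.5666 / sqrt(2) = 0.400647 nm
lambda = 2*d*sin(theta)  =>  sin(theta) = lambda / (2*d)
sin(theta) = 0.1648 / (2 * 0.400647) = 0.205667
theta = 11.87 deg


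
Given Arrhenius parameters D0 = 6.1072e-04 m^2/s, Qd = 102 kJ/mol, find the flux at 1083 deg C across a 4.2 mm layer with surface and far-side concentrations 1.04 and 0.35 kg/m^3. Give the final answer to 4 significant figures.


Step 1: D = D0 * exp(-Qd/(R*T))
T = 1083 + 273.15 = 1356.15 K
D = 6.1072e-04 * exp(-102e3 / (8.314 * 1356.15)) = 7.19417e-08 m^2/s
Step 2: J = D * (C1 - C2) / dx
J = 7.19417e-08 * (1.04 - 0.35) / 4.2e-03
J = 1.182e-05 kg/(m^2*s)


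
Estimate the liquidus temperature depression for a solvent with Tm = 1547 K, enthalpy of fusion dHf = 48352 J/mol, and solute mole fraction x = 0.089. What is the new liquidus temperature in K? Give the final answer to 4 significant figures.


dT = R*Tm^2*x / dHf
dT = 8.314 * 1547^2 * 0.089 / 48352
dT = 36.624 K
T_new = 1547 - 36.624 = 1510 K


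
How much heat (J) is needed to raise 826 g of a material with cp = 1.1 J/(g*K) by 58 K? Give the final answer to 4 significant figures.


Q = m * cp * dT
Q = 826 * 1.1 * 58
Q = 52700 J


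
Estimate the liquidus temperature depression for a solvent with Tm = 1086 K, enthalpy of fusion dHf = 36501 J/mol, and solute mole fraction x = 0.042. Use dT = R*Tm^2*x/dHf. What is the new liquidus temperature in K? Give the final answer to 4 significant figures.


dT = R*Tm^2*x / dHf
dT = 8.314 * 1086^2 * 0.042 / 36501
dT = 11.2827 K
T_new = 1086 - 11.2827 = 1075 K


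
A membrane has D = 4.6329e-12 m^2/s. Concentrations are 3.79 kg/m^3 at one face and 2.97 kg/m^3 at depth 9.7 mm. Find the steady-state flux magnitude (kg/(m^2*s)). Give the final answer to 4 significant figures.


J = -D * (dC/dx) = D * (C1 - C2) / dx
J = 4.6329e-12 * (3.79 - 2.97) / 9.7e-03
J = 3.916e-10 kg/(m^2*s)


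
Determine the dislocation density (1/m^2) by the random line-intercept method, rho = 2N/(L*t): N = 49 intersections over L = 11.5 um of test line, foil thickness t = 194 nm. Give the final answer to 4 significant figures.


rho = 2N / (L * t)
L = 11.5 um = 1.15e-05 m, t = 194 nm = 1.94e-07 m
rho = 2 * 49 / (1.15e-05 * 1.94e-07)
rho = 4.393e+13 1/m^2


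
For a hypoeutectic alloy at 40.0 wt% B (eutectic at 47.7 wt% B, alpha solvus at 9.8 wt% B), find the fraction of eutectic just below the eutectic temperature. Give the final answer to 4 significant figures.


f_primary = (C_e - C0) / (C_e - C_alpha_max)
f_primary = (47.7 - 40.0) / (47.7 - 9.8)
f_primary = 0.203166
f_eutectic = 1 - 0.203166 = 0.7968


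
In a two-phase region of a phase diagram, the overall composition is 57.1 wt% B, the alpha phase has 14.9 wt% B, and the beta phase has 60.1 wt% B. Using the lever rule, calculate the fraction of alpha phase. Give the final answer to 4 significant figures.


f_alpha = (C_beta - C0) / (C_beta - C_alpha)
f_alpha = (60.1 - 57.1) / (60.1 - 14.9)
f_alpha = 0.06637


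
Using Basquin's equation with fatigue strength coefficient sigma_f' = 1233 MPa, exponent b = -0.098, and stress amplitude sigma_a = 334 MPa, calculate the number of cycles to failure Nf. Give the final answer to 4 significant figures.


sigma_a = sigma_f' * (2*Nf)^b
2*Nf = (sigma_a / sigma_f')^(1/b)
2*Nf = (334 / 1233)^(1/-0.098)
2*Nf = 613655
Nf = 306800 cycles


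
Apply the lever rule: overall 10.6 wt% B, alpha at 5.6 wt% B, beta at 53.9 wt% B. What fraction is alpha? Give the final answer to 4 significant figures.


f_alpha = (C_beta - C0) / (C_beta - C_alpha)
f_alpha = (53.9 - 10.6) / (53.9 - 5.6)
f_alpha = 0.8965


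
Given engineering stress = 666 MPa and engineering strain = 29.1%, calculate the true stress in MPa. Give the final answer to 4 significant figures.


sigma_true = sigma_eng * (1 + epsilon_eng)
sigma_true = 666 * (1 + 0.291)
sigma_true = 859.8 MPa


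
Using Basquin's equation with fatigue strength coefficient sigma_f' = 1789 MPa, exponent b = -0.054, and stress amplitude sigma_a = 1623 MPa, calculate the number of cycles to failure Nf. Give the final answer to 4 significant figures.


sigma_a = sigma_f' * (2*Nf)^b
2*Nf = (sigma_a / sigma_f')^(1/b)
2*Nf = (1623 / 1789)^(1/-0.054)
2*Nf = 6.0699
Nf = 3.035 cycles


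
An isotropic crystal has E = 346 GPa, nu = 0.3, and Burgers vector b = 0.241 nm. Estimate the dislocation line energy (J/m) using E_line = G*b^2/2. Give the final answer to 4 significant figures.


Step 1: G = E / (2*(1+nu))
G = 346 / (2*(1+0.3)) = 133.077 GPa = 1.33077e+11 Pa
Step 2: E_line = G*b^2/2
b = 0.241 nm = 2.41e-10 m
E_line = 0.5 * 1.33077e+11 * (2.41e-10)^2 = 3.865e-09 J/m


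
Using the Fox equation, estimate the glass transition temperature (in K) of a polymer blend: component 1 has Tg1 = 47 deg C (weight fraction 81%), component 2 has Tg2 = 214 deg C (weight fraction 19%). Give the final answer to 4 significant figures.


1/Tg = w1/Tg1 + w2/Tg2 (in Kelvin)
Tg1 = 320.15 K, Tg2 = 487.15 K
1/Tg = 0.81/320.15 + 0.19/487.15
Tg = 342.5 K


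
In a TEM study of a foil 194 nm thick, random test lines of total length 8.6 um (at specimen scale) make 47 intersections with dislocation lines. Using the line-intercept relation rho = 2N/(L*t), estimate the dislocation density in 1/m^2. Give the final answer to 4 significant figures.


rho = 2N / (L * t)
L = 8.6 um = 8.6e-06 m, t = 194 nm = 1.94e-07 m
rho = 2 * 47 / (8.6e-06 * 1.94e-07)
rho = 5.634e+13 1/m^2


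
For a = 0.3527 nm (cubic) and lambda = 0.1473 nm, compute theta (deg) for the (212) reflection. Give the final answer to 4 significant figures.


d = a / sqrt(h^2+k^2+l^2)
d = 0.3527 / sqrt(9) = 0.117567 nm
lambda = 2*d*sin(theta)  =>  sin(theta) = lambda / (2*d)
sin(theta) = 0.1473 / (2 * 0.117567) = 0.626453
theta = 38.79 deg


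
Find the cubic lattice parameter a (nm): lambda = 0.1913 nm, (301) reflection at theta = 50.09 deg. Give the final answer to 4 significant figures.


d = lambda / (2*sin(theta))
d = 0.1913 / (2*sin(50.09 deg))
d = 0.124698 nm
a = d * sqrt(h^2+k^2+l^2) = 0.124698 * sqrt(10)
a = 0.3943 nm


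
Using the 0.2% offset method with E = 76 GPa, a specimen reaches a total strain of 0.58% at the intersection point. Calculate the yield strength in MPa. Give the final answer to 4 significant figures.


Offset strain = 0.002
Elastic strain at yield = total_strain - offset = 5.8e-03 - 0.002 = 3.8e-03
sigma_y = E * elastic_strain = 76000 * 3.8e-03
sigma_y = 288.8 MPa


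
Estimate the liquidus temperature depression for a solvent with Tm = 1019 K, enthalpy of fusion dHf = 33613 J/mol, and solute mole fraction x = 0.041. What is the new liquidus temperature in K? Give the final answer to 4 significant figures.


dT = R*Tm^2*x / dHf
dT = 8.314 * 1019^2 * 0.041 / 33613
dT = 10.5302 K
T_new = 1019 - 10.5302 = 1008 K


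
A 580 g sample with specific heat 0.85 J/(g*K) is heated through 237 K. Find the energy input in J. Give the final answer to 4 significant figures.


Q = m * cp * dT
Q = 580 * 0.85 * 237
Q = 116800 J


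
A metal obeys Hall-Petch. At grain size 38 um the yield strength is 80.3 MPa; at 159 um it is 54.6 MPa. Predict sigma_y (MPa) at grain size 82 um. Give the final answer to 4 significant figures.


sigma_y = sigma0 + k / sqrt(d)
1/sqrt(d1) = 1/sqrt(3.8e-05) = 162.221;  1/sqrt(d2) = 79.3052
k = (sigma1 - sigma2) / (1/sqrt(d1) - 1/sqrt(d2)) = (80.3 - 54.6) / (162.221 - 79.3052) = 0.309951 MPa*m^0.5
sigma0 = sigma1 - k/sqrt(d1) = 80.3 - 0.309951*162.221 = 30.0193 MPa
sigma_y(d3) = 30.0193 + 0.309951 / sqrt(8.2e-05) = 64.25 MPa


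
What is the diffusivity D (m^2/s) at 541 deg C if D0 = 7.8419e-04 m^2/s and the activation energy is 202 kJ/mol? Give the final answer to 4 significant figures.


D = D0 * exp(-Qd / (R*T))
T = 814.15 K
D = 7.8419e-04 * exp(-202e3 / (8.314 * 814.15))
D = 8.589e-17 m^2/s


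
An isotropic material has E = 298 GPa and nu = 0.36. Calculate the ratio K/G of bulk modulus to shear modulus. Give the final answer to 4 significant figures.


G = E / (2*(1+nu))
G = 298 / (2*(1+0.36)) = 109.559 GPa
K = E / (3*(1-2*nu))
K = 298 / (3*(1-2*0.36)) = 354.762 GPa
K/G = 354.762 / 109.559 = 3.238


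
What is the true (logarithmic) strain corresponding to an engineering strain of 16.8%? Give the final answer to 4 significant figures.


epsilon_true = ln(1 + epsilon_eng)
epsilon_true = ln(1 + 0.168)
epsilon_true = 0.1553


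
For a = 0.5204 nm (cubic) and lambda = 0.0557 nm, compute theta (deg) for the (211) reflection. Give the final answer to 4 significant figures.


d = a / sqrt(h^2+k^2+l^2)
d = 0.5204 / sqrt(6) = 0.212452 nm
lambda = 2*d*sin(theta)  =>  sin(theta) = lambda / (2*d)
sin(theta) = 0.0557 / (2 * 0.212452) = 0.131088
theta = 7.532 deg


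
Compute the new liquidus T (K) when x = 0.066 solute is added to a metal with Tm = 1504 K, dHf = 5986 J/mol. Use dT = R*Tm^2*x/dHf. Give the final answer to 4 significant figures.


dT = R*Tm^2*x / dHf
dT = 8.314 * 1504^2 * 0.066 / 5986
dT = 207.354 K
T_new = 1504 - 207.354 = 1297 K


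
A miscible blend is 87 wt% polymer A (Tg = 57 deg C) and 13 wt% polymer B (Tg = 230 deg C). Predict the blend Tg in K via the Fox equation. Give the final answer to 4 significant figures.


1/Tg = w1/Tg1 + w2/Tg2 (in Kelvin)
Tg1 = 330.15 K, Tg2 = 503.15 K
1/Tg = 0.87/330.15 + 0.13/503.15
Tg = 345.6 K


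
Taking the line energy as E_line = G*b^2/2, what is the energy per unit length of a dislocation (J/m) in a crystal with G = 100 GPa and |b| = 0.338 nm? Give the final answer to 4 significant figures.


E = G*b^2/2
b = 0.338 nm = 3.38e-10 m
G = 100 GPa = 1e+11 Pa
E = 0.5 * 1e+11 * (3.38e-10)^2
E = 5.712e-09 J/m


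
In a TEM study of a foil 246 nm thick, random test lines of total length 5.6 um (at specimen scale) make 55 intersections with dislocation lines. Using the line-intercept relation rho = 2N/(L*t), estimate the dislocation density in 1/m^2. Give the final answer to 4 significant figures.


rho = 2N / (L * t)
L = 5.6 um = 5.6e-06 m, t = 246 nm = 2.46e-07 m
rho = 2 * 55 / (5.6e-06 * 2.46e-07)
rho = 7.985e+13 1/m^2


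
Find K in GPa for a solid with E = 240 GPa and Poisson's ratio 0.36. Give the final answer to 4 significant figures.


K = E / (3*(1-2*nu))
K = 240 / (3*(1-2*0.36))
K = 285.7 GPa


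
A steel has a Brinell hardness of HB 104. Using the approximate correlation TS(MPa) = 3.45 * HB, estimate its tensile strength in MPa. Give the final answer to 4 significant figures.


TS (MPa) = 3.45 * HB
TS = 3.45 * 104
TS = 358.8 MPa


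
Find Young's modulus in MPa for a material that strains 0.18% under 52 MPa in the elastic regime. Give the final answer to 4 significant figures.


E = sigma / epsilon
epsilon = 0.18% = 1.8e-03
E = 52 / 1.8e-03
E = 28890 MPa


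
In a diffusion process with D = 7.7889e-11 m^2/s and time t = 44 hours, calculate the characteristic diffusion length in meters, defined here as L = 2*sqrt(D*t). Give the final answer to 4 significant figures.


t = 44 hr = 158400 s
Diffusion length = 2*sqrt(D*t)
= 2*sqrt(7.7889e-11 * 158400)
= 7.025e-03 m


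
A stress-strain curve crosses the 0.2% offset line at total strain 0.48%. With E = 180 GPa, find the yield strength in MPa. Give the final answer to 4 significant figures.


Offset strain = 0.002
Elastic strain at yield = total_strain - offset = 4.8e-03 - 0.002 = 2.8e-03
sigma_y = E * elastic_strain = 180000 * 2.8e-03
sigma_y = 504 MPa


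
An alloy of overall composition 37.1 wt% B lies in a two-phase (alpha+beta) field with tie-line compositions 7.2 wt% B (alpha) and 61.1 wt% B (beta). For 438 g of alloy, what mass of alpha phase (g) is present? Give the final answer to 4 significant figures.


f_alpha = (C_beta - C0) / (C_beta - C_alpha)
f_alpha = (61.1 - 37.1) / (61.1 - 7.2) = 0.445269
m_alpha = f_alpha * m_total = 0.445269 * 438 = 195 g


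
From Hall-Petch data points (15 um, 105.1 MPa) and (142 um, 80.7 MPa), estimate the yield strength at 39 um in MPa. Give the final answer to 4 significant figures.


sigma_y = sigma0 + k / sqrt(d)
1/sqrt(d1) = 1/sqrt(1.5e-05) = 258.199;  1/sqrt(d2) = 83.9181
k = (sigma1 - sigma2) / (1/sqrt(d1) - 1/sqrt(d2)) = (105.1 - 80.7) / (258.199 - 83.9181) = 0.140004 MPa*m^0.5
sigma0 = sigma1 - k/sqrt(d1) = 105.1 - 0.140004*258.199 = 68.9511 MPa
sigma_y(d3) = 68.9511 + 0.140004 / sqrt(3.9e-05) = 91.37 MPa


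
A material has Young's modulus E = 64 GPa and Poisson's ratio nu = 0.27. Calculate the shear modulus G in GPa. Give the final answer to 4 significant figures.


G = E / (2*(1+nu))
G = 64 / (2*(1+0.27))
G = 25.2 GPa


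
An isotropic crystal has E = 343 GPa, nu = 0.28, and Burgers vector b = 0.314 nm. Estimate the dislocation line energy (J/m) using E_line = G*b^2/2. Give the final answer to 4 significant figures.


Step 1: G = E / (2*(1+nu))
G = 343 / (2*(1+0.28)) = 133.984 GPa = 1.33984e+11 Pa
Step 2: E_line = G*b^2/2
b = 0.314 nm = 3.14e-10 m
E_line = 0.5 * 1.33984e+11 * (3.14e-10)^2 = 6.605e-09 J/m


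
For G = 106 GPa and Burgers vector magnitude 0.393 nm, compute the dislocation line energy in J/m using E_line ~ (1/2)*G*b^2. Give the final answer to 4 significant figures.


E = G*b^2/2
b = 0.393 nm = 3.93e-10 m
G = 106 GPa = 1.06e+11 Pa
E = 0.5 * 1.06e+11 * (3.93e-10)^2
E = 8.186e-09 J/m


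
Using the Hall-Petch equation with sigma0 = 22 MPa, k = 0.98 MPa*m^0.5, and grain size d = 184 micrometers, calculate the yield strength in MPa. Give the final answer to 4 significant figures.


sigma_y = sigma0 + k / sqrt(d)
d = 184 um = 1.84e-04 m
sigma_y = 22 + 0.98 / sqrt(1.84e-04)
sigma_y = 94.25 MPa


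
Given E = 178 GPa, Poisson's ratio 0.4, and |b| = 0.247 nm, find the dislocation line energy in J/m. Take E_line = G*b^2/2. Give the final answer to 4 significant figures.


Step 1: G = E / (2*(1+nu))
G = 178 / (2*(1+0.4)) = 63.5714 GPa = 6.35714e+10 Pa
Step 2: E_line = G*b^2/2
b = 0.247 nm = 2.47e-10 m
E_line = 0.5 * 6.35714e+10 * (2.47e-10)^2 = 1.939e-09 J/m


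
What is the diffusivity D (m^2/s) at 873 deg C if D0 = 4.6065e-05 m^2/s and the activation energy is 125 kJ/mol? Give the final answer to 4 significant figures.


D = D0 * exp(-Qd / (R*T))
T = 1146.15 K
D = 4.6065e-05 * exp(-125e3 / (8.314 * 1146.15))
D = 9.256e-11 m^2/s


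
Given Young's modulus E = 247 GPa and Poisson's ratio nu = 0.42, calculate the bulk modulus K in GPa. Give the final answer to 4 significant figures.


K = E / (3*(1-2*nu))
K = 247 / (3*(1-2*0.42))
K = 514.6 GPa


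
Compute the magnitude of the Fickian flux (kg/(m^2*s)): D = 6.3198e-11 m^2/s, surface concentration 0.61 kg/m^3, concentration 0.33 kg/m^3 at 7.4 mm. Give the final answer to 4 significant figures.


J = -D * (dC/dx) = D * (C1 - C2) / dx
J = 6.3198e-11 * (0.61 - 0.33) / 7.4e-03
J = 2.391e-09 kg/(m^2*s)


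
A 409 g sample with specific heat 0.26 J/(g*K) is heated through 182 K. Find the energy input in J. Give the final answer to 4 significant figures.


Q = m * cp * dT
Q = 409 * 0.26 * 182
Q = 19350 J


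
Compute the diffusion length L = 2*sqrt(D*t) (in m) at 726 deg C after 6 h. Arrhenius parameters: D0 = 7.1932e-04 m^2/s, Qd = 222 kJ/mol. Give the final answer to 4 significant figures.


Step 1: D = D0 * exp(-Qd/(R*T))
T = 999.15 K
D = 7.1932e-04 * exp(-222e3 / (8.314 * 999.15)) = 1.78052e-15 m^2/s
Step 2: L = 2*sqrt(D*t)
t = 6 h = 21600 s
L = 2*sqrt(1.78052e-15 * 21600) = 1.24e-05 m


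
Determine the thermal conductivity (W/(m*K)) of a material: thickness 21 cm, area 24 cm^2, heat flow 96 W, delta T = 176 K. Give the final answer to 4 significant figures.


k = Q*L / (A*dT)
L = 0.21 m, A = 2.4e-03 m^2
k = 96 * 0.21 / (2.4e-03 * 176)
k = 47.73 W/(m*K)


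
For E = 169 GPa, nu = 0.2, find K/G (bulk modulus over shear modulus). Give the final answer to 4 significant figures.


G = E / (2*(1+nu))
G = 169 / (2*(1+0.2)) = 70.4167 GPa
K = E / (3*(1-2*nu))
K = 169 / (3*(1-2*0.2)) = 93.8889 GPa
K/G = 93.8889 / 70.4167 = 1.333


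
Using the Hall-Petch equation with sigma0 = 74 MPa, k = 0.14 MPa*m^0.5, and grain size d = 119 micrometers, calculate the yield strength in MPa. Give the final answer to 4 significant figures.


sigma_y = sigma0 + k / sqrt(d)
d = 119 um = 1.19e-04 m
sigma_y = 74 + 0.14 / sqrt(1.19e-04)
sigma_y = 86.83 MPa


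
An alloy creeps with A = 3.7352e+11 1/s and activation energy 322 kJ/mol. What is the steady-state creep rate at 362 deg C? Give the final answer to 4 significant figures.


rate = A * exp(-Q / (R*T))
T = 362 + 273.15 = 635.15 K
rate = 3.7352e+11 * exp(-322e3 / (8.314 * 635.15))
rate = 1.231e-15 1/s


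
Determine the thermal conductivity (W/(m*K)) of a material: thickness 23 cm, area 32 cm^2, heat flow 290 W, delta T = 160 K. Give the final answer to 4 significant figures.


k = Q*L / (A*dT)
L = 0.23 m, A = 3.2e-03 m^2
k = 290 * 0.23 / (3.2e-03 * 160)
k = 130.3 W/(m*K)


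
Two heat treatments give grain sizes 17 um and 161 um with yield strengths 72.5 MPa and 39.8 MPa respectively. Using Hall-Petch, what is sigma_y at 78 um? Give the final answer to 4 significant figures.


sigma_y = sigma0 + k / sqrt(d)
1/sqrt(d1) = 1/sqrt(1.7e-05) = 242.536;  1/sqrt(d2) = 78.811
k = (sigma1 - sigma2) / (1/sqrt(d1) - 1/sqrt(d2)) = (72.5 - 39.8) / (242.536 - 78.811) = 0.199726 MPa*m^0.5
sigma0 = sigma1 - k/sqrt(d1) = 72.5 - 0.199726*242.536 = 24.0594 MPa
sigma_y(d3) = 24.0594 + 0.199726 / sqrt(7.8e-05) = 46.67 MPa


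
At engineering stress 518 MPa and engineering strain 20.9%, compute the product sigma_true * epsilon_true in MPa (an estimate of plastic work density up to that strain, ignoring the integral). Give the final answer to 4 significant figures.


sigma_true = sigma_eng * (1 + epsilon_eng)
sigma_true = 518 * (1 + 0.209) = 626.262 MPa
epsilon_true = ln(1 + epsilon_eng)
epsilon_true = ln(1 + 0.209) = 0.189794
sigma_true * epsilon_true = 626.262 * 0.189794 = 118.9 MPa


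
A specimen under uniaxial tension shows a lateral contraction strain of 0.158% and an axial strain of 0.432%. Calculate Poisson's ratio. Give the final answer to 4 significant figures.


nu = -epsilon_lat / epsilon_axial
Lateral strain is contraction (negative), so using magnitudes:
nu = 0.158 / 0.432
nu = 0.3657


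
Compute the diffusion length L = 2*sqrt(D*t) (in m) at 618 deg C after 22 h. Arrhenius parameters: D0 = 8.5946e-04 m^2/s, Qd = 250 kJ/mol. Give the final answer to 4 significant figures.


Step 1: D = D0 * exp(-Qd/(R*T))
T = 891.15 K
D = 8.5946e-04 * exp(-250e3 / (8.314 * 891.15)) = 1.90537e-18 m^2/s
Step 2: L = 2*sqrt(D*t)
t = 22 h = 79200 s
L = 2*sqrt(1.90537e-18 * 79200) = 7.769e-07 m


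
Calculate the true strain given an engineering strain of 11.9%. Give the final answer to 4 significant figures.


epsilon_true = ln(1 + epsilon_eng)
epsilon_true = ln(1 + 0.119)
epsilon_true = 0.1124


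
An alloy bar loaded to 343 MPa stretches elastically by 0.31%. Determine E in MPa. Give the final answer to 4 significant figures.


E = sigma / epsilon
epsilon = 0.31% = 3.1e-03
E = 343 / 3.1e-03
E = 110600 MPa


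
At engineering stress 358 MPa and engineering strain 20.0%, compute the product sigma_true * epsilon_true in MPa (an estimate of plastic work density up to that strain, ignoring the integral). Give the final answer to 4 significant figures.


sigma_true = sigma_eng * (1 + epsilon_eng)
sigma_true = 358 * (1 + 0.2) = 429.6 MPa
epsilon_true = ln(1 + epsilon_eng)
epsilon_true = ln(1 + 0.2) = 0.182322
sigma_true * epsilon_true = 429.6 * 0.182322 = 78.33 MPa


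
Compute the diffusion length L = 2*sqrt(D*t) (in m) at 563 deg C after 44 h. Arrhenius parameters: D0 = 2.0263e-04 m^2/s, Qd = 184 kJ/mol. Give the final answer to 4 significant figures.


Step 1: D = D0 * exp(-Qd/(R*T))
T = 836.15 K
D = 2.0263e-04 * exp(-184e3 / (8.314 * 836.15)) = 6.48234e-16 m^2/s
Step 2: L = 2*sqrt(D*t)
t = 44 h = 158400 s
L = 2*sqrt(6.48234e-16 * 158400) = 2.027e-05 m


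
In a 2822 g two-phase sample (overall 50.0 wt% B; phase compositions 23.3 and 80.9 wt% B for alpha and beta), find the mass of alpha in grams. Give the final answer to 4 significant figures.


f_alpha = (C_beta - C0) / (C_beta - C_alpha)
f_alpha = (80.9 - 50.0) / (80.9 - 23.3) = 0.536458
m_alpha = f_alpha * m_total = 0.536458 * 2822 = 1514 g


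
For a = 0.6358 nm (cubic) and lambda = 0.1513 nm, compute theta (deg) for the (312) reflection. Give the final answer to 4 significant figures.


d = a / sqrt(h^2+k^2+l^2)
d = 0.6358 / sqrt(14) = 0.169925 nm
lambda = 2*d*sin(theta)  =>  sin(theta) = lambda / (2*d)
sin(theta) = 0.1513 / (2 * 0.169925) = 0.445197
theta = 26.44 deg


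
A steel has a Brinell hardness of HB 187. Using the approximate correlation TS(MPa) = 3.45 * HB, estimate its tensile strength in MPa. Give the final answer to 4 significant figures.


TS (MPa) = 3.45 * HB
TS = 3.45 * 187
TS = 645.2 MPa


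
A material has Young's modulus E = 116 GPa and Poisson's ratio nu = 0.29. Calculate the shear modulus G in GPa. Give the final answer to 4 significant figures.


G = E / (2*(1+nu))
G = 116 / (2*(1+0.29))
G = 44.96 GPa


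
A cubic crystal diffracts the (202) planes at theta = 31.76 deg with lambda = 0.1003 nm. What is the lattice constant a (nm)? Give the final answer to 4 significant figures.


d = lambda / (2*sin(theta))
d = 0.1003 / (2*sin(31.76 deg))
d = 0.0952766 nm
a = d * sqrt(h^2+k^2+l^2) = 0.0952766 * sqrt(8)
a = 0.2695 nm


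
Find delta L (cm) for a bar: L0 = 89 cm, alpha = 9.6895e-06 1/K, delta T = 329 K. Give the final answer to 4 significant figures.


dL = L0 * alpha * dT
dL = 89 * 9.6895e-06 * 329
dL = 0.2837 cm


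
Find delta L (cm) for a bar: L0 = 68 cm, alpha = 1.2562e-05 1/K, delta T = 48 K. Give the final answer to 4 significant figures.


dL = L0 * alpha * dT
dL = 68 * 1.2562e-05 * 48
dL = 0.041 cm


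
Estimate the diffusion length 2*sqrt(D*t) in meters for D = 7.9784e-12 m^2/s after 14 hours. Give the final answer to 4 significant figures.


t = 14 hr = 50400 s
Diffusion length = 2*sqrt(D*t)
= 2*sqrt(7.9784e-12 * 50400)
= 1.268e-03 m


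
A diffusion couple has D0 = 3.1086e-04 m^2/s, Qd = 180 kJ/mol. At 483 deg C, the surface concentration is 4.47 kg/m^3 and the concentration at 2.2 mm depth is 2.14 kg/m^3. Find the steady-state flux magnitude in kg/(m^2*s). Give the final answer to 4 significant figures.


Step 1: D = D0 * exp(-Qd/(R*T))
T = 483 + 273.15 = 756.15 K
D = 3.1086e-04 * exp(-180e3 / (8.314 * 756.15)) = 1.14226e-16 m^2/s
Step 2: J = D * (C1 - C2) / dx
J = 1.14226e-16 * (4.47 - 2.14) / 2.2e-03
J = 1.21e-13 kg/(m^2*s)


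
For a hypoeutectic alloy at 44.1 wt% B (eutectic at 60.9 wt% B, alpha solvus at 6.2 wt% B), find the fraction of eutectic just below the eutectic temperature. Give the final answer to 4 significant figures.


f_primary = (C_e - C0) / (C_e - C_alpha_max)
f_primary = (60.9 - 44.1) / (60.9 - 6.2)
f_primary = 0.30713
f_eutectic = 1 - 0.30713 = 0.6929


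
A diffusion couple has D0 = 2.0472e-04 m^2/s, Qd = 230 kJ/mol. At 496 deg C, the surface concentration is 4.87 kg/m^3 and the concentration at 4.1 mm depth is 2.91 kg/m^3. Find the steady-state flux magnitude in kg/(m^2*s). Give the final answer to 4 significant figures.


Step 1: D = D0 * exp(-Qd/(R*T))
T = 496 + 273.15 = 769.15 K
D = 2.0472e-04 * exp(-230e3 / (8.314 * 769.15)) = 4.9068e-20 m^2/s
Step 2: J = D * (C1 - C2) / dx
J = 4.9068e-20 * (4.87 - 2.91) / 4.1e-03
J = 2.346e-17 kg/(m^2*s)


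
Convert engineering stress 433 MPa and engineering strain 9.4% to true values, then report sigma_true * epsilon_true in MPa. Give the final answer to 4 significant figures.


sigma_true = sigma_eng * (1 + epsilon_eng)
sigma_true = 433 * (1 + 0.094) = 473.702 MPa
epsilon_true = ln(1 + epsilon_eng)
epsilon_true = ln(1 + 0.094) = 0.0898407
sigma_true * epsilon_true = 473.702 * 0.0898407 = 42.56 MPa


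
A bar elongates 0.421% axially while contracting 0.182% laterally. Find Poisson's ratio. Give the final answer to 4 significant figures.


nu = -epsilon_lat / epsilon_axial
Lateral strain is contraction (negative), so using magnitudes:
nu = 0.182 / 0.421
nu = 0.4323


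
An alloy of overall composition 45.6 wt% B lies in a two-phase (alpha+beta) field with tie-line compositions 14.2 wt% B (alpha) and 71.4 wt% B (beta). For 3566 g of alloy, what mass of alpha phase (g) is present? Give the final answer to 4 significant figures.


f_alpha = (C_beta - C0) / (C_beta - C_alpha)
f_alpha = (71.4 - 45.6) / (71.4 - 14.2) = 0.451049
m_alpha = f_alpha * m_total = 0.451049 * 3566 = 1608 g


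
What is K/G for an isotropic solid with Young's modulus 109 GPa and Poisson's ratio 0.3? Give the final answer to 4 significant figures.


G = E / (2*(1+nu))
G = 109 / (2*(1+0.3)) = 41.9231 GPa
K = E / (3*(1-2*nu))
K = 109 / (3*(1-2*0.3)) = 90.8333 GPa
K/G = 90.8333 / 41.9231 = 2.167


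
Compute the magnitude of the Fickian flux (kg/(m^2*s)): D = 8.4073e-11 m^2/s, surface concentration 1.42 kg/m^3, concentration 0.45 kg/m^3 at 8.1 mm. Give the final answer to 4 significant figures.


J = -D * (dC/dx) = D * (C1 - C2) / dx
J = 8.4073e-11 * (1.42 - 0.45) / 8.1e-03
J = 1.007e-08 kg/(m^2*s)


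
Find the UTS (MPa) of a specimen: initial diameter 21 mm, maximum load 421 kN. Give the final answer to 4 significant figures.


A0 = pi*(d/2)^2 = pi*(21/2)^2 = 346.361 mm^2
UTS = F_max / A0 = 421*1000 / 346.361
UTS = 1215 MPa


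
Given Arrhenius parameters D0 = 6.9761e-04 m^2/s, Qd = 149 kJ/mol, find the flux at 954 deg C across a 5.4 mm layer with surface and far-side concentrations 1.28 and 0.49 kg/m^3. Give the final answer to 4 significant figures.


Step 1: D = D0 * exp(-Qd/(R*T))
T = 954 + 273.15 = 1227.15 K
D = 6.9761e-04 * exp(-149e3 / (8.314 * 1227.15)) = 3.17013e-10 m^2/s
Step 2: J = D * (C1 - C2) / dx
J = 3.17013e-10 * (1.28 - 0.49) / 5.4e-03
J = 4.638e-08 kg/(m^2*s)


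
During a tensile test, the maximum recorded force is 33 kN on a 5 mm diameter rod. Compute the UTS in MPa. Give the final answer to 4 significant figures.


A0 = pi*(d/2)^2 = pi*(5/2)^2 = 19.635 mm^2
UTS = F_max / A0 = 33*1000 / 19.635
UTS = 1681 MPa


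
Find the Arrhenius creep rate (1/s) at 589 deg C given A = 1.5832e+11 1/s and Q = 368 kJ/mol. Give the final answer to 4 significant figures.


rate = A * exp(-Q / (R*T))
T = 589 + 273.15 = 862.15 K
rate = 1.5832e+11 * exp(-368e3 / (8.314 * 862.15))
rate = 7.997e-12 1/s


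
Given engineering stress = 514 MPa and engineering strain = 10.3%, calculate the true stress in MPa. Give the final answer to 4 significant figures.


sigma_true = sigma_eng * (1 + epsilon_eng)
sigma_true = 514 * (1 + 0.103)
sigma_true = 566.9 MPa


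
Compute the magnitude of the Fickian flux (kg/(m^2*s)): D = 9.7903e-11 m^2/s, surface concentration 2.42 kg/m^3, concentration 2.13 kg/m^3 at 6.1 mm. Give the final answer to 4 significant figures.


J = -D * (dC/dx) = D * (C1 - C2) / dx
J = 9.7903e-11 * (2.42 - 2.13) / 6.1e-03
J = 4.654e-09 kg/(m^2*s)


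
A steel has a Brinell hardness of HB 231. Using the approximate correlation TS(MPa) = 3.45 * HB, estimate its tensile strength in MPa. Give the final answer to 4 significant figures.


TS (MPa) = 3.45 * HB
TS = 3.45 * 231
TS = 797 MPa


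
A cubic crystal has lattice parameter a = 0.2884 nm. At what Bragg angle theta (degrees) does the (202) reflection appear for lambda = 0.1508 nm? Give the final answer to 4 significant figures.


d = a / sqrt(h^2+k^2+l^2)
d = 0.2884 / sqrt(8) = 0.101965 nm
lambda = 2*d*sin(theta)  =>  sin(theta) = lambda / (2*d)
sin(theta) = 0.1508 / (2 * 0.101965) = 0.739471
theta = 47.69 deg


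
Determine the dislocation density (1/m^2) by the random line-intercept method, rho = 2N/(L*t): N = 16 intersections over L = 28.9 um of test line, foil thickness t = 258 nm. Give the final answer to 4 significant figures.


rho = 2N / (L * t)
L = 28.9 um = 2.89e-05 m, t = 258 nm = 2.58e-07 m
rho = 2 * 16 / (2.89e-05 * 2.58e-07)
rho = 4.292e+12 1/m^2


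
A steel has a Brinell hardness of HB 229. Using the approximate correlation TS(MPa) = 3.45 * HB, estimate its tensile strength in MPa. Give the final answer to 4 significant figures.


TS (MPa) = 3.45 * HB
TS = 3.45 * 229
TS = 790.1 MPa


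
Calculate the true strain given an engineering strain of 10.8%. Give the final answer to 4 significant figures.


epsilon_true = ln(1 + epsilon_eng)
epsilon_true = ln(1 + 0.108)
epsilon_true = 0.1026


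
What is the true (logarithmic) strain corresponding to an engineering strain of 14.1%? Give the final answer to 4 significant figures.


epsilon_true = ln(1 + epsilon_eng)
epsilon_true = ln(1 + 0.141)
epsilon_true = 0.1319


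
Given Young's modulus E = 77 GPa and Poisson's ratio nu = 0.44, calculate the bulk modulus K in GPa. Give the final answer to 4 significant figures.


K = E / (3*(1-2*nu))
K = 77 / (3*(1-2*0.44))
K = 213.9 GPa


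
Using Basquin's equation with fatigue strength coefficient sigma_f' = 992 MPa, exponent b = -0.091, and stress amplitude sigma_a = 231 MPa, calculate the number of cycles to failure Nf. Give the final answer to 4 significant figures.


sigma_a = sigma_f' * (2*Nf)^b
2*Nf = (sigma_a / sigma_f')^(1/b)
2*Nf = (231 / 992)^(1/-0.091)
2*Nf = 9.0145e+06
Nf = 4.507e+06 cycles


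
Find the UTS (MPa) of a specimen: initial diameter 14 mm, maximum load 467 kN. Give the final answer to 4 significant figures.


A0 = pi*(d/2)^2 = pi*(14/2)^2 = 153.938 mm^2
UTS = F_max / A0 = 467*1000 / 153.938
UTS = 3034 MPa


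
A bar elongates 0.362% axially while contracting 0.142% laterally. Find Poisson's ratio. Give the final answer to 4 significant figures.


nu = -epsilon_lat / epsilon_axial
Lateral strain is contraction (negative), so using magnitudes:
nu = 0.142 / 0.362
nu = 0.3923


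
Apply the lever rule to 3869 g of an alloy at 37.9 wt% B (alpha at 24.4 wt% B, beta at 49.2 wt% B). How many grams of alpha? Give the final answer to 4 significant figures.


f_alpha = (C_beta - C0) / (C_beta - C_alpha)
f_alpha = (49.2 - 37.9) / (49.2 - 24.4) = 0.455645
m_alpha = f_alpha * m_total = 0.455645 * 3869 = 1763 g


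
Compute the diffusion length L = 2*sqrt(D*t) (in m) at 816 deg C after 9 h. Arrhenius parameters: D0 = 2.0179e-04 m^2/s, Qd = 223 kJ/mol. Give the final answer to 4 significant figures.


Step 1: D = D0 * exp(-Qd/(R*T))
T = 1089.15 K
D = 2.0179e-04 * exp(-223e3 / (8.314 * 1089.15)) = 4.0704e-15 m^2/s
Step 2: L = 2*sqrt(D*t)
t = 9 h = 32400 s
L = 2*sqrt(4.0704e-15 * 32400) = 2.297e-05 m


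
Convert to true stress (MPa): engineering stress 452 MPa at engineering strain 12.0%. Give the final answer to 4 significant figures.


sigma_true = sigma_eng * (1 + epsilon_eng)
sigma_true = 452 * (1 + 0.12)
sigma_true = 506.2 MPa


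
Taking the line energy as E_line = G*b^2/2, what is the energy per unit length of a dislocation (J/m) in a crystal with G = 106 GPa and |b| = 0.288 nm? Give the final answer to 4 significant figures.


E = G*b^2/2
b = 0.288 nm = 2.88e-10 m
G = 106 GPa = 1.06e+11 Pa
E = 0.5 * 1.06e+11 * (2.88e-10)^2
E = 4.396e-09 J/m


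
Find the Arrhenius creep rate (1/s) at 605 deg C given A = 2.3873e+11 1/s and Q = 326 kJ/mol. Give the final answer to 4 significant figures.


rate = A * exp(-Q / (R*T))
T = 605 + 273.15 = 878.15 K
rate = 2.3873e+11 * exp(-326e3 / (8.314 * 878.15))
rate = 9.68e-09 1/s


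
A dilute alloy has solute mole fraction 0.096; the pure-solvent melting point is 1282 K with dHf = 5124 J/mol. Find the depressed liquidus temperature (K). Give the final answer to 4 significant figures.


dT = R*Tm^2*x / dHf
dT = 8.314 * 1282^2 * 0.096 / 5124
dT = 256.005 K
T_new = 1282 - 256.005 = 1026 K


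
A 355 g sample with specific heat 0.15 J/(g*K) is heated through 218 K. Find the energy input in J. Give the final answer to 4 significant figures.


Q = m * cp * dT
Q = 355 * 0.15 * 218
Q = 11610 J


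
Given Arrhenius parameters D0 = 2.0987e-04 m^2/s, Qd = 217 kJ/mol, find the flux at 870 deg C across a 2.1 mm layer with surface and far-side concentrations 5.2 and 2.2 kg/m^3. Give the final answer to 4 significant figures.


Step 1: D = D0 * exp(-Qd/(R*T))
T = 870 + 273.15 = 1143.15 K
D = 2.0987e-04 * exp(-217e3 / (8.314 * 1143.15)) = 2.5473e-14 m^2/s
Step 2: J = D * (C1 - C2) / dx
J = 2.5473e-14 * (5.2 - 2.2) / 2.1e-03
J = 3.639e-11 kg/(m^2*s)


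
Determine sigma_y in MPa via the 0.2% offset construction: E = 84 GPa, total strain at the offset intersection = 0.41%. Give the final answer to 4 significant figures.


Offset strain = 0.002
Elastic strain at yield = total_strain - offset = 4.1e-03 - 0.002 = 2.1e-03
sigma_y = E * elastic_strain = 84000 * 2.1e-03
sigma_y = 176.4 MPa


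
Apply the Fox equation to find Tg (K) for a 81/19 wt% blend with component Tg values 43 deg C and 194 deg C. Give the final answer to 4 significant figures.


1/Tg = w1/Tg1 + w2/Tg2 (in Kelvin)
Tg1 = 316.15 K, Tg2 = 467.15 K
1/Tg = 0.81/316.15 + 0.19/467.15
Tg = 336.8 K


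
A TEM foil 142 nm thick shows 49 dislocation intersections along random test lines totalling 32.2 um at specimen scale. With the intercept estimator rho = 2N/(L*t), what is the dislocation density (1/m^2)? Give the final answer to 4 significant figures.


rho = 2N / (L * t)
L = 32.2 um = 3.22e-05 m, t = 142 nm = 1.42e-07 m
rho = 2 * 49 / (3.22e-05 * 1.42e-07)
rho = 2.143e+13 1/m^2


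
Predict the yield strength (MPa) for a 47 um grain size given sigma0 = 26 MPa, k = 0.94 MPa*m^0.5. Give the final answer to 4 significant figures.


sigma_y = sigma0 + k / sqrt(d)
d = 47 um = 4.7e-05 m
sigma_y = 26 + 0.94 / sqrt(4.7e-05)
sigma_y = 163.1 MPa


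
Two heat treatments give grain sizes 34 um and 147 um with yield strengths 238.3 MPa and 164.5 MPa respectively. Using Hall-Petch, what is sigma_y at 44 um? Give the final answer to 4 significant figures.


sigma_y = sigma0 + k / sqrt(d)
1/sqrt(d1) = 1/sqrt(3.4e-05) = 171.499;  1/sqrt(d2) = 82.4786
k = (sigma1 - sigma2) / (1/sqrt(d1) - 1/sqrt(d2)) = (238.3 - 164.5) / (171.499 - 82.4786) = 0.829027 MPa*m^0.5
sigma0 = sigma1 - k/sqrt(d1) = 238.3 - 0.829027*171.499 = 96.123 MPa
sigma_y(d3) = 96.123 + 0.829027 / sqrt(4.4e-05) = 221.1 MPa
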